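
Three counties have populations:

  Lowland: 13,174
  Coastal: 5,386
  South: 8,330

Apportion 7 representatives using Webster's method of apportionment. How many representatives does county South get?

Standard divisor 26890/7 ≈ 3841.429; standard quotas: Lowland 3.429, Coastal 1.402, South 2.168.
Rounding to the nearest integer gives 3, 1, 2 = 6 seats, so the divisor must be adjusted.
With modified divisor 3700: modified quotas Lowland 3.561, Coastal 1.456, South 2.251.
Rounding to the nearest integer: Lowland 4, Coastal 1, South 2 (total 7).
South receives 2.

2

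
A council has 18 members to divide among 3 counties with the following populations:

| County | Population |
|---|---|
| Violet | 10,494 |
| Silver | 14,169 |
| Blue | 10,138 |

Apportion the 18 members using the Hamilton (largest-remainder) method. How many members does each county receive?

Violet 6, Silver 7, Blue 5

The standard divisor is 34801/18 ≈ 1933.389.
Standard quotas: Violet 5.4278, Silver 7.3286, Blue 5.2436.
Lower quotas: Violet 5, Silver 7, Blue 5 (sum 17, leaving 1 seat).
Remainders in descending order: Violet 0.4278, Silver 0.3286, Blue 0.2436.
Largest remainder: Violet receives the extra seat.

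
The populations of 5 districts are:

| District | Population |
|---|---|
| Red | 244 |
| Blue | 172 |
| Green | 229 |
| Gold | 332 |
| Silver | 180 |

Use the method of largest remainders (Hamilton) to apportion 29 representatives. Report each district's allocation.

Red 6, Blue 4, Green 6, Gold 8, Silver 5

The standard divisor is 1157/29 ≈ 39.897.
Standard quotas: Red 6.116, Blue 4.311, Green 5.740, Gold 8.322, Silver 4.512.
Lower quotas: Red 6, Blue 4, Green 5, Gold 8, Silver 4 (sum 27, leaving 2 seats).
Remainders in descending order: Green 0.740, Silver 0.512, Gold 0.322, Blue 0.311, Red 0.116.
The surplus seats go to Green, Silver.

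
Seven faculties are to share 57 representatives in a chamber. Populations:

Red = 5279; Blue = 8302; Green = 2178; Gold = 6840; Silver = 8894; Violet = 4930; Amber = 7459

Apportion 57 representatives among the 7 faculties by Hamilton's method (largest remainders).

Red=7, Blue=11, Green=3, Gold=9, Silver=11, Violet=6, Amber=10

Total 43882; standard divisor 43882/57 ≈ 769.86.
Standard quotas: Red 6.8571, Blue 10.7838, Green 2.8291, Gold 8.8847, Silver 11.5528, Violet 6.4038, Amber 9.6888.
Lower quotas: Red 6, Blue 10, Green 2, Gold 8, Silver 11, Violet 6, Amber 9 (sum 52, leaving 5 seats).
Remainders in descending order: Gold 0.8847, Red 0.8571, Green 0.8291, Blue 0.7838, Amber 0.6888, Silver 0.5528, Violet 0.4038.
The surplus seats go to Gold, Red, Green, Blue, Amber.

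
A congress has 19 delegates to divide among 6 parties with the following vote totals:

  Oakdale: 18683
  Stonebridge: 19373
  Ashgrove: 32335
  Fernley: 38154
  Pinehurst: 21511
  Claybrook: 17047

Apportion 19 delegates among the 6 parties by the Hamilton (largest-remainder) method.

Oakdale 2, Stonebridge 3, Ashgrove 4, Fernley 5, Pinehurst 3, Claybrook 2

Standard divisor: 147103 ÷ 19 ≈ 7742.263.
Standard quotas: Oakdale 2.4131, Stonebridge 2.5022, Ashgrove 4.1764, Fernley 4.9280, Pinehurst 2.7784, Claybrook 2.2018.
Lower quotas: Oakdale 2, Stonebridge 2, Ashgrove 4, Fernley 4, Pinehurst 2, Claybrook 2 (sum 16, leaving 3 seats).
Remainders in descending order: Fernley 0.9280, Pinehurst 0.7784, Stonebridge 0.5022, Oakdale 0.4131, Claybrook 0.2018, Ashgrove 0.1764.
Largest remainders: Fernley, Pinehurst, Stonebridge receive the extra seats.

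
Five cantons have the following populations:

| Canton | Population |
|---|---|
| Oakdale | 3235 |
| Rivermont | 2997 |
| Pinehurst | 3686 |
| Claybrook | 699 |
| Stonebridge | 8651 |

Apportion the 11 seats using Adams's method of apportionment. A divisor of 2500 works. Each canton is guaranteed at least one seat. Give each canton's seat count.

Oakdale: 2, Rivermont: 2, Pinehurst: 2, Claybrook: 1, Stonebridge: 4

With modified divisor 2500: modified quotas Oakdale 1.294, Rivermont 1.199, Pinehurst 1.474, Claybrook 0.280, Stonebridge 3.460.
Rounding up: Oakdale 2, Rivermont 2, Pinehurst 2, Claybrook 1, Stonebridge 4 (total 11).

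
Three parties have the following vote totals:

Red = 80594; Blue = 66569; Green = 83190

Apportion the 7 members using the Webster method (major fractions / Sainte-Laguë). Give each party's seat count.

Red 2; Blue 2; Green 3

Standard divisor 230353/7 ≈ 32907.571; standard quotas: Red 2.449, Blue 2.023, Green 2.528.
Rounding to the nearest integer gives Red 2, Blue 2, Green 3 — total 7, matching the house size, so no adjustment is needed.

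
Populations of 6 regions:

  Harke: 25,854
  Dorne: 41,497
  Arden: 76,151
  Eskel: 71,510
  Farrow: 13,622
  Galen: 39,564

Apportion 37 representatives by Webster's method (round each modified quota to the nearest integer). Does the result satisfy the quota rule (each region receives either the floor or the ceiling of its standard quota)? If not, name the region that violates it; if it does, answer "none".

none

Standard quotas: Harke 3.567, Dorne 5.725, Arden 10.506, Eskel 9.865, Farrow 1.879, Galen 5.458.
Webster allocation: Harke 4, Dorne 6, Arden 10, Eskel 10, Farrow 2, Galen 5.
Every allocation lies between the lower and upper quota.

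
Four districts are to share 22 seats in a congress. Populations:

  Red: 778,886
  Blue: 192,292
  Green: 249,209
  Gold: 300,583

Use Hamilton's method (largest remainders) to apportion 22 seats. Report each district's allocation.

Red: 11; Blue: 3; Green: 4; Gold: 4

Total 1520970; standard divisor 1520970/22 = 69135.
Standard quotas: Red 11.2662, Blue 2.7814, Green 3.6047, Gold 4.3478.
Lower quotas: Red 11, Blue 2, Green 3, Gold 4 (sum 20, leaving 2 seats).
Remainders in descending order: Blue 0.7814, Green 0.6047, Gold 0.3478, Red 0.2662.
The surplus seats go to Blue, Green.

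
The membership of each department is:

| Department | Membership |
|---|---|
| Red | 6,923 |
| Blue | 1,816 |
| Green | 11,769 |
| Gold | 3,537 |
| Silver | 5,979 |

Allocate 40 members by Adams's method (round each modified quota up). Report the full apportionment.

Standard divisor 30024/40 ≈ 750.6; standard quotas: Red 9.223, Blue 2.419, Green 15.679, Gold 4.712, Silver 7.966.
Rounding up gives 10, 3, 16, 5, 8 = 42 seats, so the divisor must be adjusted.
With modified divisor 800: modified quotas Red 8.654, Blue 2.270, Green 14.711, Gold 4.421, Silver 7.474.
Rounding up: Red 9, Blue 3, Green 15, Gold 5, Silver 8 (total 40).

Red: 9, Blue: 3, Green: 15, Gold: 5, Silver: 8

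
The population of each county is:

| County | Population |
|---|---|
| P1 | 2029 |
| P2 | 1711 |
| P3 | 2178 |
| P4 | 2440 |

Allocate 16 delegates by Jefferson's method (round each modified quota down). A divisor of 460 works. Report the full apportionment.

With modified divisor 460: modified quotas P1 4.411, P2 3.720, P3 4.735, P4 5.304.
Rounding down: P1 4, P2 3, P3 4, P4 5 (total 16).

P1 4, P2 3, P3 4, P4 5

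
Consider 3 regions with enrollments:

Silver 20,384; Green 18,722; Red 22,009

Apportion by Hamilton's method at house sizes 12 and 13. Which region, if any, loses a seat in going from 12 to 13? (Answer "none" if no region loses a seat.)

At 12 seats: Silver 4, Green 4, Red 4.
At 13 seats: Silver 4, Green 4, Red 5.
No region's allocation decreased.

none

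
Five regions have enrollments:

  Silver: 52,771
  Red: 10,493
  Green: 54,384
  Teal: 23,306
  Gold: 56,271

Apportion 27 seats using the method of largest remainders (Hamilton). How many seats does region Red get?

1

The standard divisor is 197225/27 ≈ 7304.63.
Standard quotas: Silver 7.2243, Red 1.4365, Green 7.4451, Teal 3.1906, Gold 7.7035.
Lower quotas: Silver 7, Red 1, Green 7, Teal 3, Gold 7 (sum 25, leaving 2 seats).
Remainders in descending order: Gold 0.7035, Green 0.4451, Red 0.4365, Silver 0.2243, Teal 0.1906.
Largest remainders: Gold, Green receive the extra seats.
Red receives 1.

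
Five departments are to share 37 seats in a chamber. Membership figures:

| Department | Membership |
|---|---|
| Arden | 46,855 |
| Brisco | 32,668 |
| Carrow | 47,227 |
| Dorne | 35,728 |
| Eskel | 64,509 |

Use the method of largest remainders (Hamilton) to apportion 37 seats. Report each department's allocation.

Total 226987; standard divisor 226987/37 ≈ 6134.784.
Standard quotas: Arden 7.6376, Brisco 5.3250, Carrow 7.6982, Dorne 5.8238, Eskel 10.5153.
Lower quotas: Arden 7, Brisco 5, Carrow 7, Dorne 5, Eskel 10 (sum 34, leaving 3 seats).
Remainders in descending order: Dorne 0.8238, Carrow 0.6982, Arden 0.6376, Eskel 0.5153, Brisco 0.3250.
Largest remainders: Dorne, Carrow, Arden receive the extra seats.

Arden=8; Brisco=5; Carrow=8; Dorne=6; Eskel=10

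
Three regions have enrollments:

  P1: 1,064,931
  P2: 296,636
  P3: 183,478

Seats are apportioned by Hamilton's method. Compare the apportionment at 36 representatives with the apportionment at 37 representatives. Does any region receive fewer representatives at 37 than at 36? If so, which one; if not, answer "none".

At 36 seats: P1 25, P2 7, P3 4.
At 37 seats: P1 26, P2 7, P3 4.
No region's allocation decreased.

none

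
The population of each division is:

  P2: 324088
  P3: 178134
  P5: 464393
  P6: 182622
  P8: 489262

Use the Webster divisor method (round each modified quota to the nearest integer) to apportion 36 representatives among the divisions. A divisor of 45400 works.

With modified divisor 45400: modified quotas P2 7.139, P3 3.924, P5 10.229, P6 4.023, P8 10.777.
Rounding to the nearest integer: P2 7, P3 4, P5 10, P6 4, P8 11 (total 36).

P2 7; P3 4; P5 10; P6 4; P8 11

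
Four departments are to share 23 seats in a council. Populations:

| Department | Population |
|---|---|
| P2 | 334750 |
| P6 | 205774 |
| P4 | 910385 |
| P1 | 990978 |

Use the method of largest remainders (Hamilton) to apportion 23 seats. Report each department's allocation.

The standard divisor is 2441887/23 = 106169.
Standard quotas: P2 3.1530, P6 1.9382, P4 8.5749, P1 9.3340.
Lower quotas: P2 3, P6 1, P4 8, P1 9 (sum 21, leaving 2 seats).
Remainders in descending order: P6 0.9382, P4 0.5749, P1 0.3340, P2 0.1530.
Largest remainders: P6, P4 receive the extra seats.

P2=3, P6=2, P4=9, P1=9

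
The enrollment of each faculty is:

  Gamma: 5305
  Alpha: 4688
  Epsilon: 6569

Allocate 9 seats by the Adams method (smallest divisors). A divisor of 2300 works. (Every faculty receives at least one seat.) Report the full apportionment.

With modified divisor 2300: modified quotas Gamma 2.307, Alpha 2.038, Epsilon 2.856.
Rounding up: Gamma 3, Alpha 3, Epsilon 3 (total 9).

Gamma=3; Alpha=3; Epsilon=3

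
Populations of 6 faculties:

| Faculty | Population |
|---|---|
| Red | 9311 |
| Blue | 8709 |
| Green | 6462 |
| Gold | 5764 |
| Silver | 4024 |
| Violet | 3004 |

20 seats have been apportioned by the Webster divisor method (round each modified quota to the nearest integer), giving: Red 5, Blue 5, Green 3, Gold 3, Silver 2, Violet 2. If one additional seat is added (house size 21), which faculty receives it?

Green

Priority for the next seat is population ÷ (current seats + 0.5).
Priorities: Red 1692.909, Blue 1583.455, Green 1846.286, Gold 1646.857, Silver 1609.600, Violet 1201.600.
Highest priority: Green.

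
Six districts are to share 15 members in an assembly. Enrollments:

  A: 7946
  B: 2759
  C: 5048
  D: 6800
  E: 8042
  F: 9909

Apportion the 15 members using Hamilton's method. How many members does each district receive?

Total 40504; standard divisor 40504/15 ≈ 2700.267.
Standard quotas: A 2.9427, B 1.0218, C 1.8694, D 2.5183, E 2.9782, F 3.6696.
Lower quotas: A 2, B 1, C 1, D 2, E 2, F 3 (sum 11, leaving 4 seats).
Remainders in descending order: E 0.9782, A 0.9427, C 0.8694, F 0.6696, D 0.5183, B 0.0218.
Largest remainders: E, A, C, F receive the extra seats.

A=3, B=1, C=2, D=2, E=3, F=4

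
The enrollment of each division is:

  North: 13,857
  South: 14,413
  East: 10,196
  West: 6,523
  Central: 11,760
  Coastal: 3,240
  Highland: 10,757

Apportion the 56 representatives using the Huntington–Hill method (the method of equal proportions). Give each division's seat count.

North 11; South 11; East 8; West 5; Central 9; Coastal 3; Highland 9

With divisor 1261: modified quotas North 10.989, South 11.430, East 8.086, West 5.173, Central 9.326, Coastal 2.569, Highland 8.531.
Geometric-mean thresholds: North √(10·11)=10.488, South √(11·12)=11.489, East √(8·9)=8.485, West √(5·6)=5.477, Central √(9·10)=9.487, Coastal √(2·3)=2.449, Highland √(8·9)=8.485.
Each quota rounded against its threshold gives North 11, South 11, East 8, West 5, Central 9, Coastal 3, Highland 9 (total 56).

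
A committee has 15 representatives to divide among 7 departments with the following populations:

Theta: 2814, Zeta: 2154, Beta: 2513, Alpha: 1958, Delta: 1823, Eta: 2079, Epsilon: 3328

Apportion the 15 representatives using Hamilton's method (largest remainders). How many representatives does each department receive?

Theta=2, Zeta=2, Beta=2, Alpha=2, Delta=2, Eta=2, Epsilon=3

Standard divisor: 16669 ÷ 15 ≈ 1111.267.
Standard quotas: Theta 2.532, Zeta 1.938, Beta 2.261, Alpha 1.762, Delta 1.640, Eta 1.871, Epsilon 2.995.
Lower quotas: Theta 2, Zeta 1, Beta 2, Alpha 1, Delta 1, Eta 1, Epsilon 2 (sum 10, leaving 5 seats).
Remainders in descending order: Epsilon 0.995, Zeta 0.938, Eta 0.871, Alpha 0.762, Delta 0.640, Theta 0.532, Beta 0.261.
Largest remainders: Epsilon, Zeta, Eta, Alpha, Delta receive the extra seats.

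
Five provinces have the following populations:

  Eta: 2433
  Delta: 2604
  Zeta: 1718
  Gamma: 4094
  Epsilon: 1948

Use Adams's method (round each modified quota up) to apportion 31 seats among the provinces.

Eta=6; Delta=6; Zeta=4; Gamma=10; Epsilon=5

Standard divisor 12797/31 ≈ 412.806; standard quotas: Eta 5.894, Delta 6.308, Zeta 4.162, Gamma 9.917, Epsilon 4.719.
Rounding up gives 6, 7, 5, 10, 5 = 33 seats, so the divisor must be adjusted.
With modified divisor 440: modified quotas Eta 5.530, Delta 5.918, Zeta 3.905, Gamma 9.305, Epsilon 4.427.
Rounding up: Eta 6, Delta 6, Zeta 4, Gamma 10, Epsilon 5 (total 31).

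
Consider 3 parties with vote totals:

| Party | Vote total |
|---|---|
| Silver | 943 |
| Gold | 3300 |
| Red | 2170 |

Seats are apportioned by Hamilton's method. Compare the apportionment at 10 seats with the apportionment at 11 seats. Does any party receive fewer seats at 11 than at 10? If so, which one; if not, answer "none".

At 10 seats: Silver 2, Gold 5, Red 3.
At 11 seats: Silver 1, Gold 6, Red 4.
Silver drops from 2 to 1.

Silver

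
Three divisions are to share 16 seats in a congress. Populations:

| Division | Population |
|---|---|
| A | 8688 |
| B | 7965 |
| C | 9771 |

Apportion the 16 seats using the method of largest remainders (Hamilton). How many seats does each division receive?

A 5, B 5, C 6

Standard divisor: 26424 ÷ 16 ≈ 1651.5.
Standard quotas: A 5.2607, B 4.8229, C 5.9164.
Lower quotas: A 5, B 4, C 5 (sum 14, leaving 2 seats).
Remainders in descending order: C 0.9164, B 0.8229, A 0.2607.
The surplus seats go to C, B.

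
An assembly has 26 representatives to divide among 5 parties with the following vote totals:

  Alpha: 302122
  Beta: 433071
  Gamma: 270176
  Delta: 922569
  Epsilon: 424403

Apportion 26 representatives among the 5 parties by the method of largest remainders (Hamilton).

Standard divisor: 2352341 ÷ 26 ≈ 90474.654.
Standard quotas: Alpha 3.3393, Beta 4.7867, Gamma 2.9862, Delta 10.1970, Epsilon 4.6908.
Lower quotas: Alpha 3, Beta 4, Gamma 2, Delta 10, Epsilon 4 (sum 23, leaving 3 seats).
Remainders in descending order: Gamma 0.9862, Beta 0.7867, Epsilon 0.6908, Alpha 0.3393, Delta 0.1970.
Largest remainders: Gamma, Beta, Epsilon receive the extra seats.

Alpha 3, Beta 5, Gamma 3, Delta 10, Epsilon 5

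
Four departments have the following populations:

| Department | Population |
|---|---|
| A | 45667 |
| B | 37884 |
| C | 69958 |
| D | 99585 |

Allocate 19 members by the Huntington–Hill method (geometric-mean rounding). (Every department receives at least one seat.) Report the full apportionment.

A 3; B 3; C 5; D 8

With divisor 13245: modified quotas A 3.448, B 2.860, C 5.282, D 7.519.
Geometric-mean thresholds: A √(3·4)=3.464, B √(2·3)=2.449, C √(5·6)=5.477, D √(7·8)=7.483.
Each quota rounded against its threshold gives A 3, B 3, C 5, D 8 (total 19).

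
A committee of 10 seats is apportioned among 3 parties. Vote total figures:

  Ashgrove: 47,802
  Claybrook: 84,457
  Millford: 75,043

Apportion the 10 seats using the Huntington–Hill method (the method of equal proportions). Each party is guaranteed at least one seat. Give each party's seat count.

With divisor 20589: modified quotas Ashgrove 2.322, Claybrook 4.102, Millford 3.645.
Geometric-mean thresholds: Ashgrove √(2·3)=2.449, Claybrook √(4·5)=4.472, Millford √(3·4)=3.464.
Each quota rounded against its threshold gives Ashgrove 2, Claybrook 4, Millford 4 (total 10).

Ashgrove=2, Claybrook=4, Millford=4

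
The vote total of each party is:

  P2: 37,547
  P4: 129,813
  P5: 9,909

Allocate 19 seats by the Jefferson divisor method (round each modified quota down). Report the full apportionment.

Standard divisor 177269/19 ≈ 9329.947; standard quotas: P2 4.024, P4 13.914, P5 1.062.
Rounding down gives 4, 13, 1 = 18 seats, so the divisor must be adjusted.
With modified divisor 9000: modified quotas P2 4.172, P4 14.424, P5 1.101.
Rounding down: P2 4, P4 14, P5 1 (total 19).

P2 4, P4 14, P5 1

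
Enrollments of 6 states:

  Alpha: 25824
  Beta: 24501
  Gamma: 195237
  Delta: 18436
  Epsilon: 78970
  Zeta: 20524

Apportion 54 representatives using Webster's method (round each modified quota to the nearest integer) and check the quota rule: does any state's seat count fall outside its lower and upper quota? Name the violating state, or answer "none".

Gamma

Standard quotas: Alpha 3.836, Beta 3.640, Gamma 29.004, Delta 2.739, Epsilon 11.732, Zeta 3.049.
Webster allocation: Alpha 4, Beta 4, Gamma 28, Delta 3, Epsilon 12, Zeta 3.
Gamma has quota 29.004 (lower 29, upper 30) but receives 28 — outside the quota interval.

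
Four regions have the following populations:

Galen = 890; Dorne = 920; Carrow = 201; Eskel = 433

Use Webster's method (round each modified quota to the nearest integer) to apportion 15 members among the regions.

Standard divisor 2444/15 ≈ 162.933; standard quotas: Galen 5.462, Dorne 5.646, Carrow 1.234, Eskel 2.658.
Rounding to the nearest integer gives Galen 5, Dorne 6, Carrow 1, Eskel 3 — total 15, matching the house size, so no adjustment is needed.

Galen 5, Dorne 6, Carrow 1, Eskel 3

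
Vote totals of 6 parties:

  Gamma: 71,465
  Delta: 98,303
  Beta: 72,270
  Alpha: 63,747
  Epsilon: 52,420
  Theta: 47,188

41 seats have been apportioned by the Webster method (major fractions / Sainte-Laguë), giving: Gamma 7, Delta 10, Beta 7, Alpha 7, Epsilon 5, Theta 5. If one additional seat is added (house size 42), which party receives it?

Priority for the next seat is population ÷ (current seats + 0.5).
Priorities: Gamma 9528.667, Delta 9362.190, Beta 9636.000, Alpha 8499.600, Epsilon 9530.909, Theta 8579.636.
Highest priority: Beta.

Beta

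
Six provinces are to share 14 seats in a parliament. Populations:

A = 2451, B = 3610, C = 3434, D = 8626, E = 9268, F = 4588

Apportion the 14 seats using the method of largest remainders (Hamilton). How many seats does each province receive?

A 1; B 2; C 1; D 4; E 4; F 2

Standard divisor: 31977 ÷ 14 ≈ 2284.071.
Standard quotas: A 1.0731, B 1.5805, C 1.5035, D 3.7766, E 4.0577, F 2.0087.
Lower quotas: A 1, B 1, C 1, D 3, E 4, F 2 (sum 12, leaving 2 seats).
Remainders in descending order: D 0.7766, B 0.5805, C 0.5035, A 0.0731, E 0.0577, F 0.0087.
The surplus seats go to D, B.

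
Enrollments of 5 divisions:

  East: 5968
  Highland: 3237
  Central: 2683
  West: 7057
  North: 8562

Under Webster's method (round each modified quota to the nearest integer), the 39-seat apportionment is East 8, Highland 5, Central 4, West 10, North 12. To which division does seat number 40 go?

Priority for the next seat is population ÷ (current seats + 0.5).
Priorities: East 702.118, Highland 588.545, Central 596.222, West 672.095, North 684.960.
Highest priority: East.

East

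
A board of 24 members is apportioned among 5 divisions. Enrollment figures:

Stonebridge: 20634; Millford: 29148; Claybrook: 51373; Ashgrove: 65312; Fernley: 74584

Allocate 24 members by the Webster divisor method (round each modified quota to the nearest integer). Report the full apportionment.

Standard divisor 241051/24 ≈ 10043.792; standard quotas: Stonebridge 2.054, Millford 2.902, Claybrook 5.115, Ashgrove 6.503, Fernley 7.426.
Rounding to the nearest integer gives Stonebridge 2, Millford 3, Claybrook 5, Ashgrove 7, Fernley 7 — total 24, matching the house size, so no adjustment is needed.

Stonebridge=2; Millford=3; Claybrook=5; Ashgrove=7; Fernley=7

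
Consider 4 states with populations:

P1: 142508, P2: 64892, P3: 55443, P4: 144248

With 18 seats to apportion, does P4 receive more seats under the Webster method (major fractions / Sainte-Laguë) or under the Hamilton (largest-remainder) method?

Webster: P1 6, P2 3, P3 2, P4 7.
Hamilton: P1 6, P2 3, P3 3, P4 6.
P4 gets 7 under Webster and 6 under Hamilton.

Webster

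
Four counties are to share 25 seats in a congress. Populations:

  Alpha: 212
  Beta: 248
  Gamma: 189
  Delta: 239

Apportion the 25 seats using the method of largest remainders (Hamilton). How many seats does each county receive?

The standard divisor is 888/25 ≈ 35.52.
Standard quotas: Alpha 5.968, Beta 6.982, Gamma 5.321, Delta 6.729.
Lower quotas: Alpha 5, Beta 6, Gamma 5, Delta 6 (sum 22, leaving 3 seats).
Remainders in descending order: Beta 0.982, Alpha 0.968, Delta 0.729, Gamma 0.321.
Largest remainders: Beta, Alpha, Delta receive the extra seats.

Alpha=6; Beta=7; Gamma=5; Delta=7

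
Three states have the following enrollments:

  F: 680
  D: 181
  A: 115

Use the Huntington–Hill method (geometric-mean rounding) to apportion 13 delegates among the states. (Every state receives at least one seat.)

F 9, D 2, A 2

With divisor 77: modified quotas F 8.831, D 2.351, A 1.494.
Geometric-mean thresholds: F √(8·9)=8.485, D √(2·3)=2.449, A √(1·2)=1.414.
Each quota rounded against its threshold gives F 9, D 2, A 2 (total 13).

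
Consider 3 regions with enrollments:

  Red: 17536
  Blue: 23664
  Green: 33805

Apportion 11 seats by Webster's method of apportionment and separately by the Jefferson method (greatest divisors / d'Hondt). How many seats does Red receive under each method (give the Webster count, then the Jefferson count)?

3 and 2

Webster: Red 3, Blue 3, Green 5.
Jefferson: Red 2, Blue 4, Green 5.
Red gets 3 under Webster and 2 under Jefferson.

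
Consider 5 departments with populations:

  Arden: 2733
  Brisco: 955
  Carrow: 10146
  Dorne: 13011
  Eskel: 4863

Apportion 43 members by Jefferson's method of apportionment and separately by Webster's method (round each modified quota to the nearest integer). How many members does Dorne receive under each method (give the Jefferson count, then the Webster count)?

Jefferson: Arden 3, Brisco 1, Carrow 14, Dorne 18, Eskel 7.
Webster: Arden 4, Brisco 1, Carrow 14, Dorne 17, Eskel 7.
Dorne gets 18 under Jefferson and 17 under Webster.

18 and 17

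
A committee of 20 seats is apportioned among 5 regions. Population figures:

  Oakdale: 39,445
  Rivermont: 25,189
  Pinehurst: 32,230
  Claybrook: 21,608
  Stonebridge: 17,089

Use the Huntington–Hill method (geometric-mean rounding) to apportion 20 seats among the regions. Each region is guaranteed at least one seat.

With divisor 7089: modified quotas Oakdale 5.564, Rivermont 3.553, Pinehurst 4.546, Claybrook 3.048, Stonebridge 2.411.
Geometric-mean thresholds: Oakdale √(5·6)=5.477, Rivermont √(3·4)=3.464, Pinehurst √(4·5)=4.472, Claybrook √(3·4)=3.464, Stonebridge √(2·3)=2.449.
Each quota rounded against its threshold gives Oakdale 6, Rivermont 4, Pinehurst 5, Claybrook 3, Stonebridge 2 (total 20).

Oakdale 6; Rivermont 4; Pinehurst 5; Claybrook 3; Stonebridge 2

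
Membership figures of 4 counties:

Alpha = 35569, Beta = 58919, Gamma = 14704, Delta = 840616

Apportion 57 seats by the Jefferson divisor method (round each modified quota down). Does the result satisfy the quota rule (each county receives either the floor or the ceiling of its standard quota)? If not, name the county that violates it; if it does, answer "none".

Standard quotas: Alpha 2.135, Beta 3.536, Gamma 0.882, Delta 50.447.
Jefferson allocation: Alpha 2, Beta 3, Gamma 0, Delta 52.
Delta has quota 50.447 (lower 50, upper 51) but receives 52 — outside the quota interval.

Delta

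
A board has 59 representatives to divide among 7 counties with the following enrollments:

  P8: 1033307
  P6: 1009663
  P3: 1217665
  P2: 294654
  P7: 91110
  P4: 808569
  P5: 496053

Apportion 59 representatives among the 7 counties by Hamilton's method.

P8 12, P6 12, P3 14, P2 4, P7 1, P4 10, P5 6

The standard divisor is 4951021/59 ≈ 83915.61.
Standard quotas: P8 12.3136, P6 12.0319, P3 14.5106, P2 3.5113, P7 1.0857, P4 9.6355, P5 5.9113.
Lower quotas: P8 12, P6 12, P3 14, P2 3, P7 1, P4 9, P5 5 (sum 56, leaving 3 seats).
Remainders in descending order: P5 0.9113, P4 0.6355, P2 0.5113, P3 0.5106, P8 0.3136, P7 0.0857, P6 0.0319.
Largest remainders: P5, P4, P2 receive the extra seats.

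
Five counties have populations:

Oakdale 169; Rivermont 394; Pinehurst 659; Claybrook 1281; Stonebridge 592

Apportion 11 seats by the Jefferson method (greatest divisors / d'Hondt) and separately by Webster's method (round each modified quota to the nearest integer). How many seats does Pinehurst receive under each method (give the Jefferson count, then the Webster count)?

Jefferson: Oakdale 0, Rivermont 1, Pinehurst 3, Claybrook 5, Stonebridge 2.
Webster: Oakdale 1, Rivermont 1, Pinehurst 2, Claybrook 5, Stonebridge 2.
Pinehurst gets 3 under Jefferson and 2 under Webster.

3 and 2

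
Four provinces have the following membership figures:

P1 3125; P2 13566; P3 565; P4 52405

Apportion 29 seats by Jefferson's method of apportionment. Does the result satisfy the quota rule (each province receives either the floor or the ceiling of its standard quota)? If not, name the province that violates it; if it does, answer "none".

Standard quotas: P1 1.301, P2 5.648, P3 0.235, P4 21.816.
Jefferson allocation: P1 1, P2 5, P3 0, P4 23.
P4 has quota 21.816 (lower 21, upper 22) but receives 23 — outside the quota interval.

P4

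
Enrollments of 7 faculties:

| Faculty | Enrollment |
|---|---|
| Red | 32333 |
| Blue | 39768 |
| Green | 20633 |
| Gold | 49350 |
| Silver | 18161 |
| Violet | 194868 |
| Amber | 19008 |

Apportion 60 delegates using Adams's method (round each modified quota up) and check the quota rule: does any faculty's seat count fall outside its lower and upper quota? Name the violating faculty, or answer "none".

Standard quotas: Red 5.185, Blue 6.378, Green 3.309, Gold 7.915, Silver 2.913, Violet 31.252, Amber 3.048.
Adams allocation: Red 5, Blue 7, Green 4, Gold 8, Silver 3, Violet 30, Amber 3.
Violet has quota 31.252 (lower 31, upper 32) but receives 30 — outside the quota interval.

Violet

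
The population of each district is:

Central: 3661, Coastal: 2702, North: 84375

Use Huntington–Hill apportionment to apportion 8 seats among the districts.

Central 1; Coastal 1; North 6

With divisor 14212: modified quotas Central 0.258, Coastal 0.190, North 5.937.
Geometric-mean thresholds: Central (min 1), Coastal (min 1), North √(5·6)=5.477.
Each quota rounded against its threshold gives Central 1, Coastal 1, North 6 (total 8).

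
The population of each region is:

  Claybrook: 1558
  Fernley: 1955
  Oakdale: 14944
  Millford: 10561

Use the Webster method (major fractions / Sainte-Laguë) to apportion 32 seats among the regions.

Claybrook 2; Fernley 2; Oakdale 16; Millford 12

Standard divisor 29018/32 ≈ 906.812; standard quotas: Claybrook 1.718, Fernley 2.156, Oakdale 16.480, Millford 11.646.
Rounding to the nearest integer gives Claybrook 2, Fernley 2, Oakdale 16, Millford 12 — total 32, matching the house size, so no adjustment is needed.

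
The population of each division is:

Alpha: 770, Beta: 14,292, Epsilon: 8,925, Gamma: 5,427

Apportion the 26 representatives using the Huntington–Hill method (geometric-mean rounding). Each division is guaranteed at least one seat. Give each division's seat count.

With divisor 1168: modified quotas Alpha 0.659, Beta 12.236, Epsilon 7.641, Gamma 4.646.
Geometric-mean thresholds: Alpha (min 1), Beta √(12·13)=12.490, Epsilon √(7·8)=7.483, Gamma √(4·5)=4.472.
Each quota rounded against its threshold gives Alpha 1, Beta 12, Epsilon 8, Gamma 5 (total 26).

Alpha: 1; Beta: 12; Epsilon: 8; Gamma: 5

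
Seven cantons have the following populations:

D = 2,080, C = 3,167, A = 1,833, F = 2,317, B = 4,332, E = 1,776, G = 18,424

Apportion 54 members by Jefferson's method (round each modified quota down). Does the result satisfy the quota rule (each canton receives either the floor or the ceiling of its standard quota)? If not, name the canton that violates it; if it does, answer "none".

Standard quotas: D 3.310, C 5.040, A 2.917, F 3.688, B 6.895, E 2.827, G 29.323.
Jefferson allocation: D 3, C 5, A 3, F 3, B 7, E 2, G 31.
G has quota 29.323 (lower 29, upper 30) but receives 31 — outside the quota interval.

G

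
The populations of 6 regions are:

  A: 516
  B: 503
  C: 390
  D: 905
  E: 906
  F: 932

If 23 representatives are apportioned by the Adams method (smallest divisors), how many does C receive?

2

Standard divisor 4152/23 ≈ 180.522; standard quotas: A 2.858, B 2.786, C 2.160, D 5.013, E 5.019, F 5.163.
Rounding up gives 3, 3, 3, 6, 6, 6 = 27 seats, so the divisor must be adjusted.
With modified divisor 200: modified quotas A 2.580, B 2.515, C 1.950, D 4.525, E 4.530, F 4.660.
Rounding up: A 3, B 3, C 2, D 5, E 5, F 5 (total 23).
C receives 2.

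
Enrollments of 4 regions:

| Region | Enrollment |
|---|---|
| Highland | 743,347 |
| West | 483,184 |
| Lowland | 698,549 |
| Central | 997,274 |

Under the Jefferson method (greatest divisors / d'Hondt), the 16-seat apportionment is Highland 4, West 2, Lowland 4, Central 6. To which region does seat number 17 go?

Priority for the next seat is population ÷ (current seats + 1).
Priorities: Highland 148669.400, West 161061.333, Lowland 139709.800, Central 142467.714.
Highest priority: West.

West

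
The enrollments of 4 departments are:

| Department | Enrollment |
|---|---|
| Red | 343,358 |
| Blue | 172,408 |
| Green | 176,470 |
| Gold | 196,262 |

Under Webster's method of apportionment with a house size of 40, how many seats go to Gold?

Standard divisor 888498/40 ≈ 22212.45; standard quotas: Red 15.458, Blue 7.762, Green 7.945, Gold 8.836.
Rounding to the nearest integer gives Red 15, Blue 8, Green 8, Gold 9 — total 40, matching the house size, so no adjustment is needed.
Gold receives 9.

9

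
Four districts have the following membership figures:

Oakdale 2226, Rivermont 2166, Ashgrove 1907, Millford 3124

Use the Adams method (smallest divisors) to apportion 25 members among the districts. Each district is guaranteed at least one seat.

Oakdale: 6, Rivermont: 6, Ashgrove: 5, Millford: 8

Standard divisor 9423/25 ≈ 376.92; standard quotas: Oakdale 5.906, Rivermont 5.747, Ashgrove 5.059, Millford 8.288.
Rounding up gives 6, 6, 6, 9 = 27 seats, so the divisor must be adjusted.
With modified divisor 400: modified quotas Oakdale 5.565, Rivermont 5.415, Ashgrove 4.768, Millford 7.810.
Rounding up: Oakdale 6, Rivermont 6, Ashgrove 5, Millford 8 (total 25).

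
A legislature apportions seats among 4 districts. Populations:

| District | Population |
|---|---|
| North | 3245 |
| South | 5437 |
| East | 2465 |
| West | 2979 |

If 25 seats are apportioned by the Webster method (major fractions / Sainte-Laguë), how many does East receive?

Standard divisor 14126/25 ≈ 565.04; standard quotas: North 5.743, South 9.622, East 4.363, West 5.272.
Rounding to the nearest integer gives North 6, South 10, East 4, West 5 — total 25, matching the house size, so no adjustment is needed.
East receives 4.

4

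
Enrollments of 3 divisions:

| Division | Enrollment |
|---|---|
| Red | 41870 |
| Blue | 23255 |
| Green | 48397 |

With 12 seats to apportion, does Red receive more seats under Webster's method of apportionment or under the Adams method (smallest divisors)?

Webster: Red 5, Blue 2, Green 5.
Adams: Red 4, Blue 3, Green 5.
Red gets 5 under Webster and 4 under Adams.

Webster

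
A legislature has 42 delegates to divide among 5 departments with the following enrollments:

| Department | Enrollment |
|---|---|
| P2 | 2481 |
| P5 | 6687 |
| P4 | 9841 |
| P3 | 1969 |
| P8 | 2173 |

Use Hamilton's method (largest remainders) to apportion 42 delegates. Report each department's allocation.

P2 4; P5 12; P4 18; P3 4; P8 4

Total 23151; standard divisor 23151/42 ≈ 551.214.
Standard quotas: P2 4.5010, P5 12.1314, P4 17.8533, P3 3.5721, P8 3.9422.
Lower quotas: P2 4, P5 12, P4 17, P3 3, P8 3 (sum 39, leaving 3 seats).
Remainders in descending order: P8 0.9422, P4 0.8533, P3 0.5721, P2 0.5010, P5 0.1314.
The surplus seats go to P8, P4, P3.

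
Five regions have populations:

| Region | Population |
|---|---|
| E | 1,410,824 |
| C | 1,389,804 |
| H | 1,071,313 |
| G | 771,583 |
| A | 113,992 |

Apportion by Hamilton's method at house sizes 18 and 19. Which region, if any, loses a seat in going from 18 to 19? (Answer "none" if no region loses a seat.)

At 18 seats: E 5, C 5, H 4, G 3, A 1.
At 19 seats: E 6, C 6, H 4, G 3, A 0.
A drops from 1 to 0.

A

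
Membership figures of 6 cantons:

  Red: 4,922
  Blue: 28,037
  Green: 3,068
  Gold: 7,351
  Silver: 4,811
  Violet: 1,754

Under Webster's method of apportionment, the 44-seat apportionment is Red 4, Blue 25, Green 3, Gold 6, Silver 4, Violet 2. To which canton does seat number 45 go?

Priority for the next seat is population ÷ (current seats + 0.5).
Priorities: Red 1093.778, Blue 1099.490, Green 876.571, Gold 1130.923, Silver 1069.111, Violet 701.600.
Highest priority: Gold.

Gold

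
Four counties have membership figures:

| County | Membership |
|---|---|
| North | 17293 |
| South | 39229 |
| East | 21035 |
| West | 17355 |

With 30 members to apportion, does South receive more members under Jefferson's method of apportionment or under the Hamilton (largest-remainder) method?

Jefferson: North 5, South 13, East 7, West 5.
Hamilton: North 5, South 12, East 7, West 6.
South gets 13 under Jefferson and 12 under Hamilton.

Jefferson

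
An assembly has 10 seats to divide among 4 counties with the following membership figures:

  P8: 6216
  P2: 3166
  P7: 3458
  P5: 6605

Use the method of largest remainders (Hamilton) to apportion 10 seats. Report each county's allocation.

P8=3, P2=2, P7=2, P5=3

Total 19445; standard divisor 19445/10 ≈ 1944.5.
Standard quotas: P8 3.1967, P2 1.6282, P7 1.7783, P5 3.3968.
Lower quotas: P8 3, P2 1, P7 1, P5 3 (sum 8, leaving 2 seats).
Remainders in descending order: P7 0.7783, P2 0.6282, P5 0.3968, P8 0.1967.
Largest remainders: P7, P2 receive the extra seats.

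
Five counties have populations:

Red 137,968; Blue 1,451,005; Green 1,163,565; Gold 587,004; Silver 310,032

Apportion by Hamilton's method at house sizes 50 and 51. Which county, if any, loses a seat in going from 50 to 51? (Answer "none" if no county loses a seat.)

none

At 50 seats: Red 2, Blue 20, Green 16, Gold 8, Silver 4.
At 51 seats: Red 2, Blue 20, Green 16, Gold 8, Silver 5.
No county's allocation decreased.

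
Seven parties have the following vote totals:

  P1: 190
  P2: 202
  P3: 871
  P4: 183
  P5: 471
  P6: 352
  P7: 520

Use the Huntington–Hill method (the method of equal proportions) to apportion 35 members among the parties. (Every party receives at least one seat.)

With divisor 79: modified quotas P1 2.405, P2 2.557, P3 11.025, P4 2.316, P5 5.962, P6 4.456, P7 6.582.
Geometric-mean thresholds: P1 √(2·3)=2.449, P2 √(2·3)=2.449, P3 √(11·12)=11.489, P4 √(2·3)=2.449, P5 √(5·6)=5.477, P6 √(4·5)=4.472, P7 √(6·7)=6.481.
Each quota rounded against its threshold gives P1 2, P2 3, P3 11, P4 2, P5 6, P6 4, P7 7 (total 35).

P1 2, P2 3, P3 11, P4 2, P5 6, P6 4, P7 7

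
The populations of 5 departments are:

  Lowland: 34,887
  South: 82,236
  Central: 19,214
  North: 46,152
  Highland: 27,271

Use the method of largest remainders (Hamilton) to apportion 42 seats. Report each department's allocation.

The standard divisor is 209760/42 ≈ 4994.286.
Standard quotas: Lowland 6.9854, South 16.4660, Central 3.8472, North 9.2410, Highland 5.4604.
Lower quotas: Lowland 6, South 16, Central 3, North 9, Highland 5 (sum 39, leaving 3 seats).
Remainders in descending order: Lowland 0.9854, Central 0.8472, South 0.4660, Highland 0.4604, North 0.2410.
Largest remainders: Lowland, Central, South receive the extra seats.

Lowland 7, South 17, Central 4, North 9, Highland 5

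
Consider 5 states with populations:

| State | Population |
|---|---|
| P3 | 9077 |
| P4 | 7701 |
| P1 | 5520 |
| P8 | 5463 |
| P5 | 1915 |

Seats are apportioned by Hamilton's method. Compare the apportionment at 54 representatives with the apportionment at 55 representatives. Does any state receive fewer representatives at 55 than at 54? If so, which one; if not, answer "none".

At 54 seats: P3 17, P4 14, P1 10, P8 10, P5 3.
At 55 seats: P3 17, P4 14, P1 10, P8 10, P5 4.
No state's allocation decreased.

none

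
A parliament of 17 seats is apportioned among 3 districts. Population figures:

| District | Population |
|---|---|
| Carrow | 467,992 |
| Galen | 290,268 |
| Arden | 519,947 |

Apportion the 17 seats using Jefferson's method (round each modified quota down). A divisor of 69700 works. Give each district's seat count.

Carrow 6; Galen 4; Arden 7

With modified divisor 69700: modified quotas Carrow 6.714, Galen 4.165, Arden 7.460.
Rounding down: Carrow 6, Galen 4, Arden 7 (total 17).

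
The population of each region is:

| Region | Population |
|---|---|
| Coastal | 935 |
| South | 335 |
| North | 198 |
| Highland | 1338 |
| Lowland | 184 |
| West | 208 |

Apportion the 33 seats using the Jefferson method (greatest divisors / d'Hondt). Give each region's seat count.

Standard divisor 3198/33 ≈ 96.909; standard quotas: Coastal 9.648, South 3.457, North 2.043, Highland 13.807, Lowland 1.899, West 2.146.
Rounding down gives 9, 3, 2, 13, 1, 2 = 30 seats, so the divisor must be adjusted.
With modified divisor 90: modified quotas Coastal 10.389, South 3.722, North 2.200, Highland 14.867, Lowland 2.044, West 2.311.
Rounding down: Coastal 10, South 3, North 2, Highland 14, Lowland 2, West 2 (total 33).

Coastal: 10, South: 3, North: 2, Highland: 14, Lowland: 2, West: 2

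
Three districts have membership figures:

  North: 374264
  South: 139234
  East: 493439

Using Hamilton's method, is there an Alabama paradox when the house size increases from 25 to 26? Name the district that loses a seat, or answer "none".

At 25 seats: North 9, South 4, East 12.
At 26 seats: North 10, South 3, East 13.
South drops from 4 to 3.

South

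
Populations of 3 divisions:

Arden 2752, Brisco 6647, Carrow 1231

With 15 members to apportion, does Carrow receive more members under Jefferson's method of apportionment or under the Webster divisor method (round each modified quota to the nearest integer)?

Webster

Jefferson: Arden 4, Brisco 10, Carrow 1.
Webster: Arden 4, Brisco 9, Carrow 2.
Carrow gets 1 under Jefferson and 2 under Webster.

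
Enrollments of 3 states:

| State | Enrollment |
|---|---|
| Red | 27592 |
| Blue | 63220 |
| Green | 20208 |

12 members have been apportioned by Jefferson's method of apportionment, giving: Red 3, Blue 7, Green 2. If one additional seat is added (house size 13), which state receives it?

Priority for the next seat is population ÷ (current seats + 1).
Priorities: Red 6898.000, Blue 7902.500, Green 6736.000.
Highest priority: Blue.

Blue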